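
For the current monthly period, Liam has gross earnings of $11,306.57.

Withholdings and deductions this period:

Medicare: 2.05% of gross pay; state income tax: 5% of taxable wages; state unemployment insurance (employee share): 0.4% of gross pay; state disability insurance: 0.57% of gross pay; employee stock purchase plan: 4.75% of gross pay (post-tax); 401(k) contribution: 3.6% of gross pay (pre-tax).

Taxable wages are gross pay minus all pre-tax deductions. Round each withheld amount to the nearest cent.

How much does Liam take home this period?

$9,476.03

401(k) contribution: $11,306.57 × 0.036 = $407.04
Taxable wages = $11,306.57 − $407.04 = $10,899.53
State income tax: $10,899.53 × 0.05 = $544.98
State disability insurance: $11,306.57 × 0.0057 = $64.45
Medicare: $11,306.57 × 0.0205 = $231.78
State unemployment insurance (employee share): $11,306.57 × 0.004 = $45.23
Employee stock purchase plan: $11,306.57 × 0.0475 = $537.06
Total deductions = $407.04 + $544.98 + $64.45 + $231.78 + $45.23 + $537.06 = $1,830.54
Net pay = $11,306.57 − $1,830.54 = $9,476.03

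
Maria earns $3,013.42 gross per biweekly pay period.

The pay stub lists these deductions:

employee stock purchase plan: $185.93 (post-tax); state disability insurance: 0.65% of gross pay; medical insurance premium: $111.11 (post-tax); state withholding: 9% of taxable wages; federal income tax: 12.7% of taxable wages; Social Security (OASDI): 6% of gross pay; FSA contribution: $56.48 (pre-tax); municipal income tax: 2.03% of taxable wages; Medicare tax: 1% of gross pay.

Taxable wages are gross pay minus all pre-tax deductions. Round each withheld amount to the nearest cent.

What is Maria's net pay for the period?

FSA contribution: $56.48
Taxable wages = $3,013.42 − $56.48 = $2,956.94
Municipal income tax: $2,956.94 × 0.0203 = $60.03
State withholding: $2,956.94 × 0.09 = $266.12
Federal income tax: $2,956.94 × 0.127 = $375.53
Social Security (OASDI): $3,013.42 × 0.06 = $180.81
State disability insurance: $3,013.42 × 0.0065 = $19.59
Medicare tax: $3,013.42 × 0.01 = $30.13
Employee stock purchase plan: $185.93
Medical insurance premium: $111.11
Total deductions = $56.48 + $60.03 + $266.12 + $375.53 + $180.81 + $19.59 + $30.13 + $185.93 + $111.11 = $1,285.73
Net pay = $3,013.42 − $1,285.73 = $1,727.69

$1,727.69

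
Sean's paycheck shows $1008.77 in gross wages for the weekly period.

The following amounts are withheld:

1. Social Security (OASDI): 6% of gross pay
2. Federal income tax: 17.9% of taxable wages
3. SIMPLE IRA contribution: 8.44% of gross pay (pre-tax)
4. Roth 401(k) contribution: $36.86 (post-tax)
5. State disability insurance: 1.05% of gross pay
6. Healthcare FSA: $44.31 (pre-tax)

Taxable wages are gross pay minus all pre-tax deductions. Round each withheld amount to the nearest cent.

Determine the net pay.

Healthcare FSA: $44.31
SIMPLE IRA contribution: $1008.77 × 0.0844 = $85.14
Pre-tax total = $44.31 + $85.14 = $129.45
Taxable wages = $1008.77 − $129.45 = $879.32
Federal income tax: $879.32 × 0.179 = $157.40
Social Security (OASDI): $1008.77 × 0.06 = $60.53
State disability insurance: $1008.77 × 0.0105 = $10.59
Roth 401(k) contribution: $36.86
Total deductions = $44.31 + $85.14 + $157.40 + $60.53 + $10.59 + $36.86 = $394.83
Net pay = $1008.77 − $394.83 = $613.94

$613.94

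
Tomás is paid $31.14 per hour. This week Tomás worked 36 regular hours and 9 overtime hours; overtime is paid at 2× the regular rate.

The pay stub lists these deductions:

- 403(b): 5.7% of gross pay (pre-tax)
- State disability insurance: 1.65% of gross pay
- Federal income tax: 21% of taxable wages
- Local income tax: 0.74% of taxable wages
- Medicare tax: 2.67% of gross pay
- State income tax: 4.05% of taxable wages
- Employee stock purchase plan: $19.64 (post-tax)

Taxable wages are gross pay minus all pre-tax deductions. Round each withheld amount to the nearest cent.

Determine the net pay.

Regular pay: 36 × $31.14 = $1,121.04
Overtime pay: 9 × $31.14 × 2 = $560.52
Gross pay = $1,121.04 + $560.52 = $1,681.56
403(b): $1,681.56 × 0.057 = $95.85
Taxable wages = $1,681.56 − $95.85 = $1,585.71
Federal income tax: $1,585.71 × 0.21 = $333.00
State income tax: $1,585.71 × 0.0405 = $64.22
Local income tax: $1,585.71 × 0.0074 = $11.73
State disability insurance: $1,681.56 × 0.0165 = $27.75
Medicare tax: $1,681.56 × 0.0267 = $44.90
Employee stock purchase plan: $19.64
Total deductions = $95.85 + $333.00 + $64.22 + $11.73 + $27.75 + $44.90 + $19.64 = $597.09
Net pay = $1,681.56 − $597.09 = $1,084.47

$1,084.47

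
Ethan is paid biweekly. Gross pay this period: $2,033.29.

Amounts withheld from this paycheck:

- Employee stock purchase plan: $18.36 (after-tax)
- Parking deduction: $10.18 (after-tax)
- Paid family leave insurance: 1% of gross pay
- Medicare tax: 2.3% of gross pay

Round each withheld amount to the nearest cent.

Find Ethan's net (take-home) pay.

$1,937.65

Medicare tax: $2,033.29 × 0.023 = $46.77
Paid family leave insurance: $2,033.29 × 0.01 = $20.33
Employee stock purchase plan: $18.36
Parking deduction: $10.18
Total deductions = $46.77 + $20.33 + $18.36 + $10.18 = $95.64
Net pay = $2,033.29 − $95.64 = $1,937.65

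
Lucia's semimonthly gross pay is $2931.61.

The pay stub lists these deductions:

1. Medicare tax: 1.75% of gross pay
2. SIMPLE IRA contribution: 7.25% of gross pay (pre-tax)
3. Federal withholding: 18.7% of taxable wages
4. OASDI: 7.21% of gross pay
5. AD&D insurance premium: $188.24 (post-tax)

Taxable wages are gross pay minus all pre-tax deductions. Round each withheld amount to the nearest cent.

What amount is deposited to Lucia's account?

$1759.69

SIMPLE IRA contribution: $2931.61 × 0.0725 = $212.54
Taxable wages = $2931.61 − $212.54 = $2719.07
Federal withholding: $2719.07 × 0.187 = $508.47
OASDI: $2931.61 × 0.0721 = $211.37
Medicare tax: $2931.61 × 0.0175 = $51.30
AD&D insurance premium: $188.24
Total deductions = $212.54 + $508.47 + $211.37 + $51.30 + $188.24 = $1171.92
Net pay = $2931.61 − $1171.92 = $1759.69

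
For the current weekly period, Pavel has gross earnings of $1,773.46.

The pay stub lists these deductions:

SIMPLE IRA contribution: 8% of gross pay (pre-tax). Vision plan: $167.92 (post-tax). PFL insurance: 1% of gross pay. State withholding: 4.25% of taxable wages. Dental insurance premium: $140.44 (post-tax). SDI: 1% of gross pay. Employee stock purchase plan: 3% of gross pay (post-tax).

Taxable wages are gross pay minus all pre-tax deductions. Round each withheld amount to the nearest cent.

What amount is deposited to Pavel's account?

$1,165.22

SIMPLE IRA contribution: $1,773.46 × 0.08 = $141.88
Taxable wages = $1,773.46 − $141.88 = $1,631.58
State withholding: $1,631.58 × 0.0425 = $69.34
PFL insurance: $1,773.46 × 0.01 = $17.73
SDI: $1,773.46 × 0.01 = $17.73
Dental insurance premium: $140.44
Vision plan: $167.92
Employee stock purchase plan: $1,773.46 × 0.03 = $53.20
Total deductions = $141.88 + $69.34 + $17.73 + $17.73 + $140.44 + $167.92 + $53.20 = $608.24
Net pay = $1,773.46 − $608.24 = $1,165.22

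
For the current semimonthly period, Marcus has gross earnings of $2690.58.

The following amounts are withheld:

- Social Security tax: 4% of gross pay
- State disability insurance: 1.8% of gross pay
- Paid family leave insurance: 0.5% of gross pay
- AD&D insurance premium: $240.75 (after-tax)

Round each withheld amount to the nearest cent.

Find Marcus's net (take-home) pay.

$2280.33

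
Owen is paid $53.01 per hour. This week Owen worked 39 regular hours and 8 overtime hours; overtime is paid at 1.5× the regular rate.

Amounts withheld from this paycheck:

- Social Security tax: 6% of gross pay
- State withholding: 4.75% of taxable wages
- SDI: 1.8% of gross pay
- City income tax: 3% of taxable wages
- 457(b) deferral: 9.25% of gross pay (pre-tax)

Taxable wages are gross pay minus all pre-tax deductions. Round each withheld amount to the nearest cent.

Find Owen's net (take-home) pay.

$2,052.43

Regular pay: 39 × $53.01 = $2,067.39
Overtime pay: 8 × $53.01 × 1.5 = $636.12
Gross pay = $2,067.39 + $636.12 = $2,703.51
457(b) deferral: $2,703.51 × 0.0925 = $250.07
Taxable wages = $2,703.51 − $250.07 = $2,453.44
City income tax: $2,453.44 × 0.03 = $73.60
State withholding: $2,453.44 × 0.0475 = $116.54
SDI: $2,703.51 × 0.018 = $48.66
Social Security tax: $2,703.51 × 0.06 = $162.21
Total deductions = $250.07 + $73.60 + $116.54 + $48.66 + $162.21 = $651.08
Net pay = $2,703.51 − $651.08 = $2,052.43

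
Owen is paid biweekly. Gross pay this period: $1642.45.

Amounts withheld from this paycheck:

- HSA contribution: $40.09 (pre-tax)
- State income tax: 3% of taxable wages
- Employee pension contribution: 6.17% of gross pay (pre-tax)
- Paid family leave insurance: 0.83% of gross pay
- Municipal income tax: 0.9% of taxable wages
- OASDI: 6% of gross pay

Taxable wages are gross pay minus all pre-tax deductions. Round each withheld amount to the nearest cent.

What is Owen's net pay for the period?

$1330.30

Employee pension contribution: $1642.45 × 0.0617 = $101.34
HSA contribution: $40.09
Pre-tax total = $101.34 + $40.09 = $141.43
Taxable wages = $1642.45 − $141.43 = $1501.02
State income tax: $1501.02 × 0.03 = $45.03
Municipal income tax: $1501.02 × 0.009 = $13.51
OASDI: $1642.45 × 0.06 = $98.55
Paid family leave insurance: $1642.45 × 0.0083 = $13.63
Total deductions = $101.34 + $40.09 + $45.03 + $13.51 + $98.55 + $13.63 = $312.15
Net pay = $1642.45 − $312.15 = $1330.30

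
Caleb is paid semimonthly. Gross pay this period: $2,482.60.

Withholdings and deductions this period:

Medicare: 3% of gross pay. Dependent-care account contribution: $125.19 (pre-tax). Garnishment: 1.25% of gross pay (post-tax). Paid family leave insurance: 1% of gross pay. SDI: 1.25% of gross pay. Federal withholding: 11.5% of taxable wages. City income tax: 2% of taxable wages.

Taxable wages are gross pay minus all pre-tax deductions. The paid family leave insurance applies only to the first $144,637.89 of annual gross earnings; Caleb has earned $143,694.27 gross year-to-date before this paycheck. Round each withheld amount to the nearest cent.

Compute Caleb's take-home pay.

Dependent-care account contribution: $125.19
Taxable wages = $2,482.60 − $125.19 = $2,357.41
Federal withholding: $2,357.41 × 0.115 = $271.10
City income tax: $2,357.41 × 0.02 = $47.15
Medicare: $2,482.60 × 0.03 = $74.48
Paid family leave insurance: only $144,637.89 − $143,694.27 = $943.62 of this check is subject → $943.62 × 0.01 = $9.44
SDI: $2,482.60 × 0.0125 = $31.03
Garnishment: $2,482.60 × 0.0125 = $31.03
Total deductions = $125.19 + $271.10 + $47.15 + $74.48 + $9.44 + $31.03 + $31.03 = $589.42
Net pay = $2,482.60 − $589.42 = $1,893.18

$1,893.18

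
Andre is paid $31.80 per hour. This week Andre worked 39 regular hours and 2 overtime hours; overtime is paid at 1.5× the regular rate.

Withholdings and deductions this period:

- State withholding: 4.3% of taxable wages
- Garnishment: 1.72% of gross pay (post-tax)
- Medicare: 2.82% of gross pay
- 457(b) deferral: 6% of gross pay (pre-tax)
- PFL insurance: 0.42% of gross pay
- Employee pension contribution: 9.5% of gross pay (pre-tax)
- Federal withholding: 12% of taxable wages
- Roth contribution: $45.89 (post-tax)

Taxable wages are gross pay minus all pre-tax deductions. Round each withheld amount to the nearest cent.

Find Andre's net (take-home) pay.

$832.49

Regular pay: 39 × $31.80 = $1240.20
Overtime pay: 2 × $31.80 × 1.5 = $95.40
Gross pay = $1240.20 + $95.40 = $1335.60
Employee pension contribution: $1335.60 × 0.095 = $126.88
457(b) deferral: $1335.60 × 0.06 = $80.14
Pre-tax total = $126.88 + $80.14 = $207.02
Taxable wages = $1335.60 − $207.02 = $1128.58
Federal withholding: $1128.58 × 0.12 = $135.43
State withholding: $1128.58 × 0.043 = $48.53
PFL insurance: $1335.60 × 0.0042 = $5.61
Medicare: $1335.60 × 0.0282 = $37.66
Roth contribution: $45.89
Garnishment: $1335.60 × 0.0172 = $22.97
Total deductions = $126.88 + $80.14 + $135.43 + $48.53 + $5.61 + $37.66 + $45.89 + $22.97 = $503.11
Net pay = $1335.60 − $503.11 = $832.49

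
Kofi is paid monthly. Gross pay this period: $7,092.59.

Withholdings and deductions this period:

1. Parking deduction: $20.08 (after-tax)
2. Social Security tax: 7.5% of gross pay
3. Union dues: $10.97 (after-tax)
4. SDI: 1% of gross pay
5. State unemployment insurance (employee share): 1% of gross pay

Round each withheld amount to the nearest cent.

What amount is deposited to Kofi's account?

$6,387.74

Social Security tax: $7,092.59 × 0.075 = $531.94
State unemployment insurance (employee share): $7,092.59 × 0.01 = $70.93
SDI: $7,092.59 × 0.01 = $70.93
Parking deduction: $20.08
Union dues: $10.97
Total deductions = $531.94 + $70.93 + $70.93 + $20.08 + $10.97 = $704.85
Net pay = $7,092.59 − $704.85 = $6,387.74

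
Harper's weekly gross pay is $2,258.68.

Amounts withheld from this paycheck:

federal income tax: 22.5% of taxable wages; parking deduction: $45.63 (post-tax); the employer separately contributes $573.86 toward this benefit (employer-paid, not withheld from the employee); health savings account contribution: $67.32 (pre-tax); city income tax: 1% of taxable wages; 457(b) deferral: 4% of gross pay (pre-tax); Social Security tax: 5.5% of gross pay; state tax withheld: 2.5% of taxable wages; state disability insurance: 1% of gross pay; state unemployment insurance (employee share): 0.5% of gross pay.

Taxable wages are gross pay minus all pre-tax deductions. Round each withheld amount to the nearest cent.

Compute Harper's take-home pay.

$1,351.00

457(b) deferral: $2,258.68 × 0.04 = $90.35
Health savings account contribution: $67.32
Pre-tax total = $90.35 + $67.32 = $157.67
Taxable wages = $2,258.68 − $157.67 = $2,101.01
City income tax: $2,101.01 × 0.01 = $21.01
Federal income tax: $2,101.01 × 0.225 = $472.73
State tax withheld: $2,101.01 × 0.025 = $52.53
State disability insurance: $2,258.68 × 0.01 = $22.59
State unemployment insurance (employee share): $2,258.68 × 0.005 = $11.29
Social Security tax: $2,258.68 × 0.055 = $124.23
Parking deduction: $45.63
(Employer's $573.86 toward parking deduction is not withheld from the employee.)
Total deductions = $90.35 + $67.32 + $21.01 + $472.73 + $52.53 + $22.59 + $11.29 + $124.23 + $45.63 = $907.68
Net pay = $2,258.68 − $907.68 = $1,351.00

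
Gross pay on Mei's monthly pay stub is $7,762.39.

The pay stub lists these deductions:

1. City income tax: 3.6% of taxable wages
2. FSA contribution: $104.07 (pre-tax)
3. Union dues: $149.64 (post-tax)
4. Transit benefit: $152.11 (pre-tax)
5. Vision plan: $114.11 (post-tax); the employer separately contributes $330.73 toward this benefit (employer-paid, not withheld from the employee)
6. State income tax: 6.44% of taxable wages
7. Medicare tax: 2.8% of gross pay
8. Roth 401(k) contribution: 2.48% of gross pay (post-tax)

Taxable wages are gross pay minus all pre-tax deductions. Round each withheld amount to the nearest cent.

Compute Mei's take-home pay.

$6,078.98

FSA contribution: $104.07
Transit benefit: $152.11
Pre-tax total = $104.07 + $152.11 = $256.18
Taxable wages = $7,762.39 − $256.18 = $7,506.21
City income tax: $7,506.21 × 0.036 = $270.22
State income tax: $7,506.21 × 0.0644 = $483.40
Medicare tax: $7,762.39 × 0.028 = $217.35
Union dues: $149.64
Vision plan: $114.11
Roth 401(k) contribution: $7,762.39 × 0.0248 = $192.51
(Employer's $330.73 toward vision plan is not withheld from the employee.)
Total deductions = $104.07 + $152.11 + $270.22 + $483.40 + $217.35 + $149.64 + $114.11 + $192.51 = $1,683.41
Net pay = $7,762.39 − $1,683.41 = $6,078.98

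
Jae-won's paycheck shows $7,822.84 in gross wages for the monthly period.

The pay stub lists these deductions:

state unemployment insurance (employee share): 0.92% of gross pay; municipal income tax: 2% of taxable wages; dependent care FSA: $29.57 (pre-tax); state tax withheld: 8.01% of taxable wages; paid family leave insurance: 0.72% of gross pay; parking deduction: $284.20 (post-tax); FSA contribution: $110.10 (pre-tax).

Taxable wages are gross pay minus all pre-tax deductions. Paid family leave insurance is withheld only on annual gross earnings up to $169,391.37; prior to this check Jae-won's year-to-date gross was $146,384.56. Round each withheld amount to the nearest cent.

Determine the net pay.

$6,501.60

Dependent care FSA: $29.57
FSA contribution: $110.10
Pre-tax total = $29.57 + $110.10 = $139.67
Taxable wages = $7,822.84 − $139.67 = $7,683.17
Municipal income tax: $7,683.17 × 0.02 = $153.66
State tax withheld: $7,683.17 × 0.0801 = $615.42
Paid family leave insurance: cap not yet reached, full $7,822.84 is subject → $7,822.84 × 0.0072 = $56.32
State unemployment insurance (employee share): $7,822.84 × 0.0092 = $71.97
Parking deduction: $284.20
Total deductions = $29.57 + $110.10 + $153.66 + $615.42 + $56.32 + $71.97 + $284.20 = $1,321.24
Net pay = $7,822.84 − $1,321.24 = $6,501.60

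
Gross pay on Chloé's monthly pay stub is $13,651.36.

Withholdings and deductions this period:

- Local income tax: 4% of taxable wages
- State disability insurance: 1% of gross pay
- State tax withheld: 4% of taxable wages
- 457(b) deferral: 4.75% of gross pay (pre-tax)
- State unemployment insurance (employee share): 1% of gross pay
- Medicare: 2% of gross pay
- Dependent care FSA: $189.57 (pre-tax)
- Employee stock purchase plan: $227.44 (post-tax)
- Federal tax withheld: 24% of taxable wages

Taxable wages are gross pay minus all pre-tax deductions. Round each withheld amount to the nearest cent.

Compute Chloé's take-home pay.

457(b) deferral: $13,651.36 × 0.0475 = $648.44
Dependent care FSA: $189.57
Pre-tax total = $648.44 + $189.57 = $838.01
Taxable wages = $13,651.36 − $838.01 = $12,813.35
Federal tax withheld: $12,813.35 × 0.24 = $3,075.20
Local income tax: $12,813.35 × 0.04 = $512.53
State tax withheld: $12,813.35 × 0.04 = $512.53
State disability insurance: $13,651.36 × 0.01 = $136.51
State unemployment insurance (employee share): $13,651.36 × 0.01 = $136.51
Medicare: $13,651.36 × 0.02 = $273.03
Employee stock purchase plan: $227.44
Total deductions = $648.44 + $189.57 + $3,075.20 + $512.53 + $512.53 + $136.51 + $136.51 + $273.03 + $227.44 = $5,711.76
Net pay = $13,651.36 − $5,711.76 = $7,939.60

$7,939.60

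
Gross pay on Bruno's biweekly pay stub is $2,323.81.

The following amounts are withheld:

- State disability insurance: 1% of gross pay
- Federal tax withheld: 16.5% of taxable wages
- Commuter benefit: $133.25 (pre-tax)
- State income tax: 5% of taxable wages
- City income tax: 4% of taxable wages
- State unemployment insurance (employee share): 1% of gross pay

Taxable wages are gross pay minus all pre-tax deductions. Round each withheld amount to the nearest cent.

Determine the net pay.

Commuter benefit: $133.25
Taxable wages = $2,323.81 − $133.25 = $2,190.56
City income tax: $2,190.56 × 0.04 = $87.62
State income tax: $2,190.56 × 0.05 = $109.53
Federal tax withheld: $2,190.56 × 0.165 = $361.44
State unemployment insurance (employee share): $2,323.81 × 0.01 = $23.24
State disability insurance: $2,323.81 × 0.01 = $23.24
Total deductions = $133.25 + $87.62 + $109.53 + $361.44 + $23.24 + $23.24 = $738.32
Net pay = $2,323.81 − $738.32 = $1,585.49

$1,585.49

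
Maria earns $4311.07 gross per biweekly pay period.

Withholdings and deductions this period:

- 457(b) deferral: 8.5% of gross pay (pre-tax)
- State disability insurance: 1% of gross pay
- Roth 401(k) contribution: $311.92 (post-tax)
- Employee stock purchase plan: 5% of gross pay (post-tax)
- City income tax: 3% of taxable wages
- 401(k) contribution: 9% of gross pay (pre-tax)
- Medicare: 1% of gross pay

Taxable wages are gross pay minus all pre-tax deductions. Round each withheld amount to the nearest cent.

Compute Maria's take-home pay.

457(b) deferral: $4311.07 × 0.085 = $366.44
401(k) contribution: $4311.07 × 0.09 = $388.00
Pre-tax total = $366.44 + $388.00 = $754.44
Taxable wages = $4311.07 − $754.44 = $3556.63
City income tax: $3556.63 × 0.03 = $106.70
State disability insurance: $4311.07 × 0.01 = $43.11
Medicare: $4311.07 × 0.01 = $43.11
Employee stock purchase plan: $4311.07 × 0.05 = $215.55
Roth 401(k) contribution: $311.92
Total deductions = $366.44 + $388.00 + $106.70 + $43.11 + $43.11 + $215.55 + $311.92 = $1474.83
Net pay = $4311.07 − $1474.83 = $2836.24

$2836.24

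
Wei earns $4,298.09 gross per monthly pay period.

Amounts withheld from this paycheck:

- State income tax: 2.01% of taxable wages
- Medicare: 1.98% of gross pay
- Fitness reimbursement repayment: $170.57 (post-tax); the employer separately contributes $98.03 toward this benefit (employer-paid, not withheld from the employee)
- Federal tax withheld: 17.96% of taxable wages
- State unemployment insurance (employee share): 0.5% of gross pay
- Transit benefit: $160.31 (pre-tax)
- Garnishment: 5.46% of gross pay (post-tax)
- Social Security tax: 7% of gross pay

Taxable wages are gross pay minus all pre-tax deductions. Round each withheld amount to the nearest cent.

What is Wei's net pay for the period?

$2,498.75

Transit benefit: $160.31
Taxable wages = $4,298.09 − $160.31 = $4,137.78
Federal tax withheld: $4,137.78 × 0.1796 = $743.15
State income tax: $4,137.78 × 0.0201 = $83.17
Medicare: $4,298.09 × 0.0198 = $85.10
State unemployment insurance (employee share): $4,298.09 × 0.005 = $21.49
Social Security tax: $4,298.09 × 0.07 = $300.87
Fitness reimbursement repayment: $170.57
Garnishment: $4,298.09 × 0.0546 = $234.68
(Employer's $98.03 toward fitness reimbursement repayment is not withheld from the employee.)
Total deductions = $160.31 + $743.15 + $83.17 + $85.10 + $21.49 + $300.87 + $170.57 + $234.68 = $1,799.34
Net pay = $4,298.09 − $1,799.34 = $2,498.75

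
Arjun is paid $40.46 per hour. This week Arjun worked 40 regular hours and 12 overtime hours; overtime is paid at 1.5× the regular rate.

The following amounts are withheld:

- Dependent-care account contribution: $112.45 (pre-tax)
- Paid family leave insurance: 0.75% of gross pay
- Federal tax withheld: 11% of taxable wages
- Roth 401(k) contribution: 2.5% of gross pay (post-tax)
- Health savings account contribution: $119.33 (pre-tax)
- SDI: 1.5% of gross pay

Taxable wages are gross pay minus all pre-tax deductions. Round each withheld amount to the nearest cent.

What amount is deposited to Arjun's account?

$1,770.79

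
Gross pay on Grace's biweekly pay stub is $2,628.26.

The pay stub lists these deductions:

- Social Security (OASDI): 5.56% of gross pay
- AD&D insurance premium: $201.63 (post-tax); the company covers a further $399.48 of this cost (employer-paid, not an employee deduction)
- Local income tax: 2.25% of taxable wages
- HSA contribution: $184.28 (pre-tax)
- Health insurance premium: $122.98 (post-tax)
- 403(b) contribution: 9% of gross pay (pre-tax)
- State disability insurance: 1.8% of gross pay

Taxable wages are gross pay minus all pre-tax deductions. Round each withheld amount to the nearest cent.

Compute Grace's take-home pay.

HSA contribution: $184.28
403(b) contribution: $2,628.26 × 0.09 = $236.54
Pre-tax total = $184.28 + $236.54 = $420.82
Taxable wages = $2,628.26 − $420.82 = $2,207.44
Local income tax: $2,207.44 × 0.0225 = $49.67
Social Security (OASDI): $2,628.26 × 0.0556 = $146.13
State disability insurance: $2,628.26 × 0.018 = $47.31
AD&D insurance premium: $201.63
Health insurance premium: $122.98
(Employer's $399.48 toward AD&D insurance premium is not withheld from the employee.)
Total deductions = $184.28 + $236.54 + $49.67 + $146.13 + $47.31 + $201.63 + $122.98 = $988.54
Net pay = $2,628.26 − $988.54 = $1,639.72

$1,639.72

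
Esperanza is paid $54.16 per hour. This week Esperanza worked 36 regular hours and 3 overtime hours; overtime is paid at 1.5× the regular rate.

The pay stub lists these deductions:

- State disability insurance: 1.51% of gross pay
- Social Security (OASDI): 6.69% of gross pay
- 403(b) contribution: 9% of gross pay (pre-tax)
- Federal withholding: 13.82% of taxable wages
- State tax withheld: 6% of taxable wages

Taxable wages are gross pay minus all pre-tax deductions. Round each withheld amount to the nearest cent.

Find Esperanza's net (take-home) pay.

$1,420.59

Regular pay: 36 × $54.16 = $1,949.76
Overtime pay: 3 × $54.16 × 1.5 = $243.72
Gross pay = $1,949.76 + $243.72 = $2,193.48
403(b) contribution: $2,193.48 × 0.09 = $197.41
Taxable wages = $2,193.48 − $197.41 = $1,996.07
State tax withheld: $1,996.07 × 0.06 = $119.76
Federal withholding: $1,996.07 × 0.1382 = $275.86
Social Security (OASDI): $2,193.48 × 0.0669 = $146.74
State disability insurance: $2,193.48 × 0.0151 = $33.12
Total deductions = $197.41 + $119.76 + $275.86 + $146.74 + $33.12 = $772.89
Net pay = $2,193.48 − $772.89 = $1,420.59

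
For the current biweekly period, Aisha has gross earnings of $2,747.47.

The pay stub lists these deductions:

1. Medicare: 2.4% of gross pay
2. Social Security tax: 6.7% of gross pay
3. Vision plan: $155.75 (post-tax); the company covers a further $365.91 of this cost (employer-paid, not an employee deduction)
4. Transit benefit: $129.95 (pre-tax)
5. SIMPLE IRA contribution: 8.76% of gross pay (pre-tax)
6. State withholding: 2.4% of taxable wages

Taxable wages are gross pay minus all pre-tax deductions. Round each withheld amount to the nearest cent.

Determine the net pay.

Transit benefit: $129.95
SIMPLE IRA contribution: $2,747.47 × 0.0876 = $240.68
Pre-tax total = $129.95 + $240.68 = $370.63
Taxable wages = $2,747.47 − $370.63 = $2,376.84
State withholding: $2,376.84 × 0.024 = $57.04
Medicare: $2,747.47 × 0.024 = $65.94
Social Security tax: $2,747.47 × 0.067 = $184.08
Vision plan: $155.75
(Employer's $365.91 toward vision plan is not withheld from the employee.)
Total deductions = $129.95 + $240.68 + $57.04 + $65.94 + $184.08 + $155.75 = $833.44
Net pay = $2,747.47 − $833.44 = $1,914.03

$1,914.03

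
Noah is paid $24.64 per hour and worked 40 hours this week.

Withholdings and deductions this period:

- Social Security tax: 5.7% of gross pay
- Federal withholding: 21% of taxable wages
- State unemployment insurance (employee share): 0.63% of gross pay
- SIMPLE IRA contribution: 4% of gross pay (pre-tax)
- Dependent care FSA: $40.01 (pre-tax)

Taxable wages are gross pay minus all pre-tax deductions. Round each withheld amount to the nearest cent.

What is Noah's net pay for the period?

Gross pay: 40 × $24.64 = $985.60
Dependent care FSA: $40.01
SIMPLE IRA contribution: $985.60 × 0.04 = $39.42
Pre-tax total = $40.01 + $39.42 = $79.43
Taxable wages = $985.60 − $79.43 = $906.17
Federal withholding: $906.17 × 0.21 = $190.30
State unemployment insurance (employee share): $985.60 × 0.0063 = $6.21
Social Security tax: $985.60 × 0.057 = $56.18
Total deductions = $40.01 + $39.42 + $190.30 + $6.21 + $56.18 = $332.12
Net pay = $985.60 − $332.12 = $653.48

$653.48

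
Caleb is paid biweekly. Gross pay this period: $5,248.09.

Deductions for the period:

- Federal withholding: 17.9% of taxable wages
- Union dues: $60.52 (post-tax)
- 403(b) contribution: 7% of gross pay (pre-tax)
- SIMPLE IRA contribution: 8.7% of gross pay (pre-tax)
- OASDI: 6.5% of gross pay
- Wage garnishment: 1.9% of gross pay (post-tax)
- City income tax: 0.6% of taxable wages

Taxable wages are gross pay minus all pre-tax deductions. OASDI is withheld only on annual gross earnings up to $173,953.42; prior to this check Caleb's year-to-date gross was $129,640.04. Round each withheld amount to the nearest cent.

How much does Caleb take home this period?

SIMPLE IRA contribution: $5,248.09 × 0.087 = $456.58
403(b) contribution: $5,248.09 × 0.07 = $367.37
Pre-tax total = $456.58 + $367.37 = $823.95
Taxable wages = $5,248.09 − $823.95 = $4,424.14
City income tax: $4,424.14 × 0.006 = $26.54
Federal withholding: $4,424.14 × 0.179 = $791.92
OASDI: cap not yet reached, full $5,248.09 is subject → $5,248.09 × 0.065 = $341.13
Union dues: $60.52
Wage garnishment: $5,248.09 × 0.019 = $99.71
Total deductions = $456.58 + $367.37 + $26.54 + $791.92 + $341.13 + $60.52 + $99.71 = $2,143.77
Net pay = $5,248.09 − $2,143.77 = $3,104.32

$3,104.32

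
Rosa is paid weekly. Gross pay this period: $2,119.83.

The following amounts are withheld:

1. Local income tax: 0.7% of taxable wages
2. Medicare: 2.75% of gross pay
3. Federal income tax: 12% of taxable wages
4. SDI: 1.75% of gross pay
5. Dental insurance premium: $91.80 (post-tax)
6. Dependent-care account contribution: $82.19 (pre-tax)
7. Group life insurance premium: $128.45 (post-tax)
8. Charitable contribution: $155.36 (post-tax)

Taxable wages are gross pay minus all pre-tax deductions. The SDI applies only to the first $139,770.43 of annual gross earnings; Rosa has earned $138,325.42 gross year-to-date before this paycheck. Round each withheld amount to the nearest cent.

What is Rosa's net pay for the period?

$1,319.66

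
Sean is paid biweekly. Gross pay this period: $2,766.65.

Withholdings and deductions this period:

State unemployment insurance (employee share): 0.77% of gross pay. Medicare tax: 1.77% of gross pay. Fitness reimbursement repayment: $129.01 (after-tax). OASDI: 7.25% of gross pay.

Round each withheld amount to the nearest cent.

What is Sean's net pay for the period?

Medicare tax: $2,766.65 × 0.0177 = $48.97
OASDI: $2,766.65 × 0.0725 = $200.58
State unemployment insurance (employee share): $2,766.65 × 0.0077 = $21.30
Fitness reimbursement repayment: $129.01
Total deductions = $48.97 + $200.58 + $21.30 + $129.01 = $399.86
Net pay = $2,766.65 − $399.86 = $2,366.79

$2,366.79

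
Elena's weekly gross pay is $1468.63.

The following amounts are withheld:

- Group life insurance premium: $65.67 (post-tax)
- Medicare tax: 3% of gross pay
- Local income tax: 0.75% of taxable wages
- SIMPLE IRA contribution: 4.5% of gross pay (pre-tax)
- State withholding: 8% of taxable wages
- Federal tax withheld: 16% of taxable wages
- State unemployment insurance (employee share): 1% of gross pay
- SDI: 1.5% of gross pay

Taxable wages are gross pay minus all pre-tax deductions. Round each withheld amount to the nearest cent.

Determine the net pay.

$908.96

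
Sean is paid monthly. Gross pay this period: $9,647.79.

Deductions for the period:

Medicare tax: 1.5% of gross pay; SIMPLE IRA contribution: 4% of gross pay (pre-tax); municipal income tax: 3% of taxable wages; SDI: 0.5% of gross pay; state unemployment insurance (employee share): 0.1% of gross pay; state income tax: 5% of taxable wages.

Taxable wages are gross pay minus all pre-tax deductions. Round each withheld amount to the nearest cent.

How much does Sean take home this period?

$8,318.32

SIMPLE IRA contribution: $9,647.79 × 0.04 = $385.91
Taxable wages = $9,647.79 − $385.91 = $9,261.88
State income tax: $9,261.88 × 0.05 = $463.09
Municipal income tax: $9,261.88 × 0.03 = $277.86
Medicare tax: $9,647.79 × 0.015 = $144.72
SDI: $9,647.79 × 0.005 = $48.24
State unemployment insurance (employee share): $9,647.79 × 0.001 = $9.65
Total deductions = $385.91 + $463.09 + $277.86 + $144.72 + $48.24 + $9.65 = $1,329.47
Net pay = $9,647.79 − $1,329.47 = $8,318.32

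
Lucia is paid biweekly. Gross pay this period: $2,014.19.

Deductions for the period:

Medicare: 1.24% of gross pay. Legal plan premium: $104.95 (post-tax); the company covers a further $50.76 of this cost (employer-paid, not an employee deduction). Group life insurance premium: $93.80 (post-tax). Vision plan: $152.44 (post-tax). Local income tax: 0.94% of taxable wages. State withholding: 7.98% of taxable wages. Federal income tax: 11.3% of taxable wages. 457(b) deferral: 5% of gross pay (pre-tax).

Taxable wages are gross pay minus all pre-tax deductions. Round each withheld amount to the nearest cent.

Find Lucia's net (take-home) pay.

$1,150.40

457(b) deferral: $2,014.19 × 0.05 = $100.71
Taxable wages = $2,014.19 − $100.71 = $1,913.48
Local income tax: $1,913.48 × 0.0094 = $17.99
Federal income tax: $1,913.48 × 0.113 = $216.22
State withholding: $1,913.48 × 0.0798 = $152.70
Medicare: $2,014.19 × 0.0124 = $24.98
Vision plan: $152.44
Group life insurance premium: $93.80
Legal plan premium: $104.95
(Employer's $50.76 toward legal plan premium is not withheld from the employee.)
Total deductions = $100.71 + $17.99 + $216.22 + $152.70 + $24.98 + $152.44 + $93.80 + $104.95 = $863.79
Net pay = $2,014.19 − $863.79 = $1,150.40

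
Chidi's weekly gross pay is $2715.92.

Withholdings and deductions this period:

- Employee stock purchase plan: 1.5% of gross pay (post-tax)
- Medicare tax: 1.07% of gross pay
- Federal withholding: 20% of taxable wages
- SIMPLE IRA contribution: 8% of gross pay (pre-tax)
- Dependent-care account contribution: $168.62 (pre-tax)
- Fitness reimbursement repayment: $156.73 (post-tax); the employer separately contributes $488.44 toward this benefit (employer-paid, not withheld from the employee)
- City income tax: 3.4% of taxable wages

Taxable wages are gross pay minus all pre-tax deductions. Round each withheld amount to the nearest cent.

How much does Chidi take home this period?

Dependent-care account contribution: $168.62
SIMPLE IRA contribution: $2715.92 × 0.08 = $217.27
Pre-tax total = $168.62 + $217.27 = $385.89
Taxable wages = $2715.92 − $385.89 = $2330.03
City income tax: $2330.03 × 0.034 = $79.22
Federal withholding: $2330.03 × 0.2 = $466.01
Medicare tax: $2715.92 × 0.0107 = $29.06
Employee stock purchase plan: $2715.92 × 0.015 = $40.74
Fitness reimbursement repayment: $156.73
(Employer's $488.44 toward fitness reimbursement repayment is not withheld from the employee.)
Total deductions = $168.62 + $217.27 + $79.22 + $466.01 + $29.06 + $40.74 + $156.73 = $1157.65
Net pay = $2715.92 − $1157.65 = $1558.27

$1558.27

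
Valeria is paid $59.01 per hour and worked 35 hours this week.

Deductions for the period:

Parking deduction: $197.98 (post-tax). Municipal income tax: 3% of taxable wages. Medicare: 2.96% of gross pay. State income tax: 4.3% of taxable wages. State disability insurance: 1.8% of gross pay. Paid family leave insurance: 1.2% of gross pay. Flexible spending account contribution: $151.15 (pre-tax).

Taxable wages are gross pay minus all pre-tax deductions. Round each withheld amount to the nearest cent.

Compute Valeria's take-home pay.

Gross pay: 35 × $59.01 = $2065.35
Flexible spending account contribution: $151.15
Taxable wages = $2065.35 − $151.15 = $1914.20
State income tax: $1914.20 × 0.043 = $82.31
Municipal income tax: $1914.20 × 0.03 = $57.43
State disability insurance: $2065.35 × 0.018 = $37.18
Medicare: $2065.35 × 0.0296 = $61.13
Paid family leave insurance: $2065.35 × 0.012 = $24.78
Parking deduction: $197.98
Total deductions = $151.15 + $82.31 + $57.43 + $37.18 + $61.13 + $24.78 + $197.98 = $611.96
Net pay = $2065.35 − $611.96 = $1453.39

$1453.39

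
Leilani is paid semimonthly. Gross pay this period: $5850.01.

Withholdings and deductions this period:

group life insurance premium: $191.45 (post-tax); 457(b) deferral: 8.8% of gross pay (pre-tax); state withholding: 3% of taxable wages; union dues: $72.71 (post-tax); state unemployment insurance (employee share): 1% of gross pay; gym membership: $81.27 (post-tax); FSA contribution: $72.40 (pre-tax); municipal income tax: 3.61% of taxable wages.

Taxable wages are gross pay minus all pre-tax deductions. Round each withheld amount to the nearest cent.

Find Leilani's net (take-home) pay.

$4511.01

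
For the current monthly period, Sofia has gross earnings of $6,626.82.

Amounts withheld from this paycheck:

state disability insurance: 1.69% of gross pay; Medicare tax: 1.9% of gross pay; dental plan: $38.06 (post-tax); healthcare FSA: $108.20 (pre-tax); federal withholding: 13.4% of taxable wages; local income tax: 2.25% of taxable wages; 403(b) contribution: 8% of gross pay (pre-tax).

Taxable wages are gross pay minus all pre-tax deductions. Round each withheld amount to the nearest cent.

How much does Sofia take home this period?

$4,775.32

403(b) contribution: $6,626.82 × 0.08 = $530.15
Healthcare FSA: $108.20
Pre-tax total = $530.15 + $108.20 = $638.35
Taxable wages = $6,626.82 − $638.35 = $5,988.47
Federal withholding: $5,988.47 × 0.134 = $802.45
Local income tax: $5,988.47 × 0.0225 = $134.74
State disability insurance: $6,626.82 × 0.0169 = $111.99
Medicare tax: $6,626.82 × 0.019 = $125.91
Dental plan: $38.06
Total deductions = $530.15 + $108.20 + $802.45 + $134.74 + $111.99 + $125.91 + $38.06 = $1,851.50
Net pay = $6,626.82 − $1,851.50 = $4,775.32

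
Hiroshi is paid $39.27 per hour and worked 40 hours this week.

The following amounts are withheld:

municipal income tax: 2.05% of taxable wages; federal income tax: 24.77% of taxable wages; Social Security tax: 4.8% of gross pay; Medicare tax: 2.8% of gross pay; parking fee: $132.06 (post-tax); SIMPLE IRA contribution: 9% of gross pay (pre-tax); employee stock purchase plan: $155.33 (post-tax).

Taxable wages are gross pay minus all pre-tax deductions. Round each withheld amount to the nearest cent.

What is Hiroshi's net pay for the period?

Gross pay: 40 × $39.27 = $1570.80
SIMPLE IRA contribution: $1570.80 × 0.09 = $141.37
Taxable wages = $1570.80 − $141.37 = $1429.43
Federal income tax: $1429.43 × 0.2477 = $354.07
Municipal income tax: $1429.43 × 0.0205 = $29.30
Social Security tax: $1570.80 × 0.048 = $75.40
Medicare tax: $1570.80 × 0.028 = $43.98
Parking fee: $132.06
Employee stock purchase plan: $155.33
Total deductions = $141.37 + $354.07 + $29.30 + $75.40 + $43.98 + $132.06 + $155.33 = $931.51
Net pay = $1570.80 − $931.51 = $639.29

$639.29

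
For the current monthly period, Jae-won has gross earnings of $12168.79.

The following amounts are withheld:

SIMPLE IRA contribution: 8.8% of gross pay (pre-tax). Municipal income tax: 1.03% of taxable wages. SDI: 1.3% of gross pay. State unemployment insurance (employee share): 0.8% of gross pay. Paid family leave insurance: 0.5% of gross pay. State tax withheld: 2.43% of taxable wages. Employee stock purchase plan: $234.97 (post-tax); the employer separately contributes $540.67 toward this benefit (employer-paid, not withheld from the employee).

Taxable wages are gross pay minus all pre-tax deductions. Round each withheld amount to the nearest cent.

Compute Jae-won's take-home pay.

$10162.60

SIMPLE IRA contribution: $12168.79 × 0.088 = $1070.85
Taxable wages = $12168.79 − $1070.85 = $11097.94
State tax withheld: $11097.94 × 0.0243 = $269.68
Municipal income tax: $11097.94 × 0.0103 = $114.31
SDI: $12168.79 × 0.013 = $158.19
Paid family leave insurance: $12168.79 × 0.005 = $60.84
State unemployment insurance (employee share): $12168.79 × 0.008 = $97.35
Employee stock purchase plan: $234.97
(Employer's $540.67 toward employee stock purchase plan is not withheld from the employee.)
Total deductions = $1070.85 + $269.68 + $114.31 + $158.19 + $60.84 + $97.35 + $234.97 = $2006.19
Net pay = $12168.79 − $2006.19 = $10162.60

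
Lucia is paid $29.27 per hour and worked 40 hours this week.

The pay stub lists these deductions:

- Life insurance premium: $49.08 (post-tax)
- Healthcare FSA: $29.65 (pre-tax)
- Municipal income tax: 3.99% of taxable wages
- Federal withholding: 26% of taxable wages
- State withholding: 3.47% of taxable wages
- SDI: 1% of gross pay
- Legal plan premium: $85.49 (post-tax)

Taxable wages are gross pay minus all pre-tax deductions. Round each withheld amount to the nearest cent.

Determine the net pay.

Gross pay: 40 × $29.27 = $1,170.80
Healthcare FSA: $29.65
Taxable wages = $1,170.80 − $29.65 = $1,141.15
Federal withholding: $1,141.15 × 0.26 = $296.70
Municipal income tax: $1,141.15 × 0.0399 = $45.53
State withholding: $1,141.15 × 0.0347 = $39.60
SDI: $1,170.80 × 0.01 = $11.71
Legal plan premium: $85.49
Life insurance premium: $49.08
Total deductions = $29.65 + $296.70 + $45.53 + $39.60 + $11.71 + $85.49 + $49.08 = $557.76
Net pay = $1,170.80 − $557.76 = $613.04

$613.04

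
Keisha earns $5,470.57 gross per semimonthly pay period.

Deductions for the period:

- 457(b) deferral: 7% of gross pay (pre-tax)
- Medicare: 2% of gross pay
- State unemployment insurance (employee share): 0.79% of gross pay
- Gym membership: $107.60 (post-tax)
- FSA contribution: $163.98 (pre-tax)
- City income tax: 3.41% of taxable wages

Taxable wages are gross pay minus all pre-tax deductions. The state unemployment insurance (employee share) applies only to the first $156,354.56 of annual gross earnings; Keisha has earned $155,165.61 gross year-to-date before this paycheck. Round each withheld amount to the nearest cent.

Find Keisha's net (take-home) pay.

FSA contribution: $163.98
457(b) deferral: $5,470.57 × 0.07 = $382.94
Pre-tax total = $163.98 + $382.94 = $546.92
Taxable wages = $5,470.57 − $546.92 = $4,923.65
City income tax: $4,923.65 × 0.0341 = $167.90
Medicare: $5,470.57 × 0.02 = $109.41
State unemployment insurance (employee share): only $156,354.56 − $155,165.61 = $1,188.95 of this check is subject → $1,188.95 × 0.0079 = $9.39
Gym membership: $107.60
Total deductions = $163.98 + $382.94 + $167.90 + $109.41 + $9.39 + $107.60 = $941.22
Net pay = $5,470.57 − $941.22 = $4,529.35

$4,529.35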